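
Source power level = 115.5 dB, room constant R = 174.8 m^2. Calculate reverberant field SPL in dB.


Given values:
  Lw = 115.5 dB, R = 174.8 m^2
Formula: SPL = Lw + 10 * log10(4 / R)
Compute 4 / R = 4 / 174.8 = 0.022883
Compute 10 * log10(0.022883) = -16.4049
SPL = 115.5 + (-16.4049) = 99.1

99.1 dB


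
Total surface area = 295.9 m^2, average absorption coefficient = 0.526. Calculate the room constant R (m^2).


Given values:
  S = 295.9 m^2, alpha = 0.526
Formula: R = S * alpha / (1 - alpha)
Numerator: 295.9 * 0.526 = 155.6434
Denominator: 1 - 0.526 = 0.474
R = 155.6434 / 0.474 = 328.36

328.36 m^2


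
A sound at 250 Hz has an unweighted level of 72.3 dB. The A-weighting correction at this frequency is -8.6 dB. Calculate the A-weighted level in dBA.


Given values:
  SPL = 72.3 dB
  A-weighting at 250 Hz = -8.6 dB
Formula: L_A = SPL + A_weight
L_A = 72.3 + (-8.6)
L_A = 63.7

63.7 dBA


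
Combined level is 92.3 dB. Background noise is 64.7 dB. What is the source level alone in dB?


Given values:
  L_total = 92.3 dB, L_bg = 64.7 dB
Formula: L_source = 10 * log10(10^(L_total/10) - 10^(L_bg/10))
Convert to linear:
  10^(92.3/10) = 1698243652.4617
  10^(64.7/10) = 2951209.2267
Difference: 1698243652.4617 - 2951209.2267 = 1695292443.235
L_source = 10 * log10(1695292443.235) = 92.29

92.29 dB


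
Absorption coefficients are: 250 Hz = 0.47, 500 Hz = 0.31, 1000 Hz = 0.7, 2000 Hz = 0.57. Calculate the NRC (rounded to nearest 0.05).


Given values:
  a_250 = 0.47, a_500 = 0.31
  a_1000 = 0.7, a_2000 = 0.57
Formula: NRC = (a250 + a500 + a1000 + a2000) / 4
Sum = 0.47 + 0.31 + 0.7 + 0.57 = 2.05
NRC = 2.05 / 4 = 0.5125
Rounded to nearest 0.05: 0.5

0.5


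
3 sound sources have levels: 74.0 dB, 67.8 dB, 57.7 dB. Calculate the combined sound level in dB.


Formula: L_total = 10 * log10( sum(10^(Li/10)) )
  Source 1: 10^(74.0/10) = 25118864.3151
  Source 2: 10^(67.8/10) = 6025595.8607
  Source 3: 10^(57.7/10) = 588843.6554
Sum of linear values = 31733303.8312
L_total = 10 * log10(31733303.8312) = 75.02

75.02 dB


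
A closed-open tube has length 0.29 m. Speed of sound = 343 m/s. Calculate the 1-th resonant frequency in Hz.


Given values:
  Tube type: closed-open, L = 0.29 m, c = 343 m/s, n = 1
Formula: f_n = (2n - 1) * c / (4 * L)
Compute 2n - 1 = 2*1 - 1 = 1
Compute 4 * L = 4 * 0.29 = 1.16
f = 1 * 343 / 1.16
f = 295.69

295.69 Hz


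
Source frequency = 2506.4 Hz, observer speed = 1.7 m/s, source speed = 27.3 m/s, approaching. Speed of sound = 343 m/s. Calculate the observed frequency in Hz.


Given values:
  f_s = 2506.4 Hz, v_o = 1.7 m/s, v_s = 27.3 m/s
  Direction: approaching
Formula: f_o = f_s * (c + v_o) / (c - v_s)
Numerator: c + v_o = 343 + 1.7 = 344.7
Denominator: c - v_s = 343 - 27.3 = 315.7
f_o = 2506.4 * 344.7 / 315.7 = 2736.64

2736.64 Hz


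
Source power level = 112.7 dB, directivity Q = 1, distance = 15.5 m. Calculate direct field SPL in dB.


Given values:
  Lw = 112.7 dB, Q = 1, r = 15.5 m
Formula: SPL = Lw + 10 * log10(Q / (4 * pi * r^2))
Compute 4 * pi * r^2 = 4 * pi * 15.5^2 = 3019.0705
Compute Q / denom = 1 / 3019.0705 = 0.00033123
Compute 10 * log10(0.00033123) = -34.7987
SPL = 112.7 + (-34.7987) = 77.9

77.9 dB


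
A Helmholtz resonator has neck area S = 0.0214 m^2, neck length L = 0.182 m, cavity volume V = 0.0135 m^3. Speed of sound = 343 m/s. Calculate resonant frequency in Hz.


Given values:
  S = 0.0214 m^2, L = 0.182 m, V = 0.0135 m^3, c = 343 m/s
Formula: f = (c / (2*pi)) * sqrt(S / (V * L))
Compute V * L = 0.0135 * 0.182 = 0.002457
Compute S / (V * L) = 0.0214 / 0.002457 = 8.7098
Compute sqrt(8.7098) = 2.951237
Compute c / (2*pi) = 343 / 6.283185 = 54.590148
f = 54.590148 * 2.951237 = 161.11

161.11 Hz


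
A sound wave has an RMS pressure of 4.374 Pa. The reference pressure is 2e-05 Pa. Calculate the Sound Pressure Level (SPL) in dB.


Given values:
  p = 4.374 Pa
  p_ref = 2e-05 Pa
Formula: SPL = 20 * log10(p / p_ref)
Compute ratio: p / p_ref = 4.374 / 2e-05 = 218700
Compute log10: log10(218700) = 5.339849
Multiply: SPL = 20 * 5.339849 = 106.8

106.8 dB


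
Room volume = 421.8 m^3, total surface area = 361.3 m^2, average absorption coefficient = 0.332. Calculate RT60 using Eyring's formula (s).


Given values:
  V = 421.8 m^3, S = 361.3 m^2, alpha = 0.332
Formula: RT60 = 0.161 * V / (-S * ln(1 - alpha))
Compute ln(1 - 0.332) = ln(0.668) = -0.403467
Denominator: -361.3 * -0.403467 = 145.7726
Numerator: 0.161 * 421.8 = 67.9098
RT60 = 67.9098 / 145.7726 = 0.466

0.466 s


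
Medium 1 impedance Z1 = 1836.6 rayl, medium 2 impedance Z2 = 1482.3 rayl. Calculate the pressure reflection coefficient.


Given values:
  Z1 = 1836.6 rayl, Z2 = 1482.3 rayl
Formula: R = (Z2 - Z1) / (Z2 + Z1)
Numerator: Z2 - Z1 = 1482.3 - 1836.6 = -354.3
Denominator: Z2 + Z1 = 1482.3 + 1836.6 = 3318.9
R = -354.3 / 3318.9 = -0.1068

-0.1068


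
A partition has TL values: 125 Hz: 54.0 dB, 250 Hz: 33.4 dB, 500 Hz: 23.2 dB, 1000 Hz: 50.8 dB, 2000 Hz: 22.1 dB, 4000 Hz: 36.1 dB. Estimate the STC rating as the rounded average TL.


Given TL values at each frequency:
  125 Hz: 54.0 dB
  250 Hz: 33.4 dB
  500 Hz: 23.2 dB
  1000 Hz: 50.8 dB
  2000 Hz: 22.1 dB
  4000 Hz: 36.1 dB
Formula: STC ~ round(average of TL values)
Sum = 54.0 + 33.4 + 23.2 + 50.8 + 22.1 + 36.1 = 219.6
Average = 219.6 / 6 = 36.6
Rounded: 37

37


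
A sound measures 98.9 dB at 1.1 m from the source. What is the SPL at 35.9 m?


Given values:
  SPL1 = 98.9 dB, r1 = 1.1 m, r2 = 35.9 m
Formula: SPL2 = SPL1 - 20 * log10(r2 / r1)
Compute ratio: r2 / r1 = 35.9 / 1.1 = 32.6364
Compute log10: log10(32.6364) = 1.513702
Compute drop: 20 * 1.513702 = 30.274
SPL2 = 98.9 - 30.274 = 68.63

68.63 dB


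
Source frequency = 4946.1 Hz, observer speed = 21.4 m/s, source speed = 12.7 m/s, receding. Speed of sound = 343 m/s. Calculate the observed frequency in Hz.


Given values:
  f_s = 4946.1 Hz, v_o = 21.4 m/s, v_s = 12.7 m/s
  Direction: receding
Formula: f_o = f_s * (c - v_o) / (c + v_s)
Numerator: c - v_o = 343 - 21.4 = 321.6
Denominator: c + v_s = 343 + 12.7 = 355.7
f_o = 4946.1 * 321.6 / 355.7 = 4471.93

4471.93 Hz


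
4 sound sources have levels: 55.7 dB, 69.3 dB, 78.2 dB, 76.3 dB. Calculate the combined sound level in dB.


Formula: L_total = 10 * log10( sum(10^(Li/10)) )
  Source 1: 10^(55.7/10) = 371535.2291
  Source 2: 10^(69.3/10) = 8511380.382
  Source 3: 10^(78.2/10) = 66069344.8008
  Source 4: 10^(76.3/10) = 42657951.8802
Sum of linear values = 117610212.2921
L_total = 10 * log10(117610212.2921) = 80.7

80.7 dB


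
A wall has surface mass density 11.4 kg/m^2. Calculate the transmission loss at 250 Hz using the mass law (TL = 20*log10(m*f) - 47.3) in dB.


Given values:
  m = 11.4 kg/m^2, f = 250 Hz
Formula: TL = 20 * log10(m * f) - 47.3
Compute m * f = 11.4 * 250 = 2850.0
Compute log10(2850.0) = 3.454845
Compute 20 * 3.454845 = 69.0969
TL = 69.0969 - 47.3 = 21.8

21.8 dB


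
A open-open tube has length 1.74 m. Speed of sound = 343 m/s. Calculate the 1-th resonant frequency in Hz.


Given values:
  Tube type: open-open, L = 1.74 m, c = 343 m/s, n = 1
Formula: f_n = n * c / (2 * L)
Compute 2 * L = 2 * 1.74 = 3.48
f = 1 * 343 / 3.48
f = 98.56

98.56 Hz


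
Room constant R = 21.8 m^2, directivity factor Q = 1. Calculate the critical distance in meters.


Given values:
  R = 21.8 m^2, Q = 1
Formula: d_c = 0.141 * sqrt(Q * R)
Compute Q * R = 1 * 21.8 = 21.8
Compute sqrt(21.8) = 4.669
d_c = 0.141 * 4.669 = 0.658

0.658 m


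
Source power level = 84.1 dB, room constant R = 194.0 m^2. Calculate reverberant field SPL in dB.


Given values:
  Lw = 84.1 dB, R = 194.0 m^2
Formula: SPL = Lw + 10 * log10(4 / R)
Compute 4 / R = 4 / 194.0 = 0.020619
Compute 10 * log10(0.020619) = -16.8573
SPL = 84.1 + (-16.8573) = 67.24

67.24 dB


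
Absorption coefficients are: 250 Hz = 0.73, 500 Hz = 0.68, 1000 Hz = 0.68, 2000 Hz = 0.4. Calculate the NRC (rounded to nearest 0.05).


Given values:
  a_250 = 0.73, a_500 = 0.68
  a_1000 = 0.68, a_2000 = 0.4
Formula: NRC = (a250 + a500 + a1000 + a2000) / 4
Sum = 0.73 + 0.68 + 0.68 + 0.4 = 2.49
NRC = 2.49 / 4 = 0.6225
Rounded to nearest 0.05: 0.6

0.6


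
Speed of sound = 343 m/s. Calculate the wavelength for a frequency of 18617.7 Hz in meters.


Given values:
  c = 343 m/s, f = 18617.7 Hz
Formula: lambda = c / f
lambda = 343 / 18617.7
lambda = 0.0184

0.0184 m


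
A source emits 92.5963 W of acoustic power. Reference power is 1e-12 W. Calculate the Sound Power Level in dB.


Given values:
  W = 92.5963 W
  W_ref = 1e-12 W
Formula: SWL = 10 * log10(W / W_ref)
Compute ratio: W / W_ref = 92596300000000
Compute log10: log10(92596300000000) = 13.966594
Multiply: SWL = 10 * 13.966594 = 139.67

139.67 dB


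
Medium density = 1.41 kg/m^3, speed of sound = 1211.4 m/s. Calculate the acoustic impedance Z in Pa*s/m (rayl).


Given values:
  rho = 1.41 kg/m^3
  c = 1211.4 m/s
Formula: Z = rho * c
Z = 1.41 * 1211.4
Z = 1708.07

1708.07 rayl


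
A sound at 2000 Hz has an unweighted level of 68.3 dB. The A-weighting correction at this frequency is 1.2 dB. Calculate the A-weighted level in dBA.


Given values:
  SPL = 68.3 dB
  A-weighting at 2000 Hz = 1.2 dB
Formula: L_A = SPL + A_weight
L_A = 68.3 + (1.2)
L_A = 69.5

69.5 dBA


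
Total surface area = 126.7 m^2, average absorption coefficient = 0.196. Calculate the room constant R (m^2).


Given values:
  S = 126.7 m^2, alpha = 0.196
Formula: R = S * alpha / (1 - alpha)
Numerator: 126.7 * 0.196 = 24.8332
Denominator: 1 - 0.196 = 0.804
R = 24.8332 / 0.804 = 30.89

30.89 m^2


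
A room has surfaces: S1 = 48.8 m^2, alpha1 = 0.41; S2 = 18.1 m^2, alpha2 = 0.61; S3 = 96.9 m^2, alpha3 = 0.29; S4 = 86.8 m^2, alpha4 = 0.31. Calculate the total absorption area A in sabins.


Given surfaces:
  Surface 1: 48.8 * 0.41 = 20.008
  Surface 2: 18.1 * 0.61 = 11.041
  Surface 3: 96.9 * 0.29 = 28.101
  Surface 4: 86.8 * 0.31 = 26.908
Formula: A = sum(Si * alpha_i)
A = 20.008 + 11.041 + 28.101 + 26.908
A = 86.06

86.06 sabins


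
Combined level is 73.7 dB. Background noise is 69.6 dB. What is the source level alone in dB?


Given values:
  L_total = 73.7 dB, L_bg = 69.6 dB
Formula: L_source = 10 * log10(10^(L_total/10) - 10^(L_bg/10))
Convert to linear:
  10^(73.7/10) = 23442288.1532
  10^(69.6/10) = 9120108.3936
Difference: 23442288.1532 - 9120108.3936 = 14322179.7596
L_source = 10 * log10(14322179.7596) = 71.56

71.56 dB


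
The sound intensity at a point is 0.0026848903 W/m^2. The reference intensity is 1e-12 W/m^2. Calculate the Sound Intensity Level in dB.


Given values:
  I = 0.0026848903 W/m^2
  I_ref = 1e-12 W/m^2
Formula: SIL = 10 * log10(I / I_ref)
Compute ratio: I / I_ref = 2684890300
Compute log10: log10(2684890300) = 9.428927
Multiply: SIL = 10 * 9.428927 = 94.29

94.29 dB


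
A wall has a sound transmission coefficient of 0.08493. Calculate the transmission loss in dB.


Given values:
  tau = 0.08493
Formula: TL = 10 * log10(1 / tau)
Compute 1 / tau = 1 / 0.08493 = 11.7744
Compute log10(11.7744) = 1.070939
TL = 10 * 1.070939 = 10.71

10.71 dB


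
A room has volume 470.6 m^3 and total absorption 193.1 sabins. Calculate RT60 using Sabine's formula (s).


Given values:
  V = 470.6 m^3
  A = 193.1 sabins
Formula: RT60 = 0.161 * V / A
Numerator: 0.161 * 470.6 = 75.7666
RT60 = 75.7666 / 193.1 = 0.392

0.392 s


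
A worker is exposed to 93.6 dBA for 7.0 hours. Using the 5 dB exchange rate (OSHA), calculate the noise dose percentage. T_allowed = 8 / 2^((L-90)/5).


Given values:
  L = 93.6 dBA, T = 7.0 hours
Formula: T_allowed = 8 / 2^((L - 90) / 5)
Compute exponent: (93.6 - 90) / 5 = 0.72
Compute 2^(0.72) = 1.647182
T_allowed = 8 / 1.647182 = 4.85678 hours
Dose = (T / T_allowed) * 100
Dose = (7.0 / 4.85678) * 100 = 144.13

144.13 %


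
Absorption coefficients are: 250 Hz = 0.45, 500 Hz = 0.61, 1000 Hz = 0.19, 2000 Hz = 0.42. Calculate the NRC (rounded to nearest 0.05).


Given values:
  a_250 = 0.45, a_500 = 0.61
  a_1000 = 0.19, a_2000 = 0.42
Formula: NRC = (a250 + a500 + a1000 + a2000) / 4
Sum = 0.45 + 0.61 + 0.19 + 0.42 = 1.67
NRC = 1.67 / 4 = 0.4175
Rounded to nearest 0.05: 0.4

0.4


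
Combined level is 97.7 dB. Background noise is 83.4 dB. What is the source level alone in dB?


Given values:
  L_total = 97.7 dB, L_bg = 83.4 dB
Formula: L_source = 10 * log10(10^(L_total/10) - 10^(L_bg/10))
Convert to linear:
  10^(97.7/10) = 5888436553.5559
  10^(83.4/10) = 218776162.395
Difference: 5888436553.5559 - 218776162.395 = 5669660391.1609
L_source = 10 * log10(5669660391.1609) = 97.54

97.54 dB


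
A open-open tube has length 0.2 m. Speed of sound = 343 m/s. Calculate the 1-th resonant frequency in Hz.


Given values:
  Tube type: open-open, L = 0.2 m, c = 343 m/s, n = 1
Formula: f_n = n * c / (2 * L)
Compute 2 * L = 2 * 0.2 = 0.4
f = 1 * 343 / 0.4
f = 857.5

857.5 Hz


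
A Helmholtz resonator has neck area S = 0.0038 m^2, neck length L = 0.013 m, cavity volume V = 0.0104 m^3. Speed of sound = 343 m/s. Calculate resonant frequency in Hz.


Given values:
  S = 0.0038 m^2, L = 0.013 m, V = 0.0104 m^3, c = 343 m/s
Formula: f = (c / (2*pi)) * sqrt(S / (V * L))
Compute V * L = 0.0104 * 0.013 = 0.0001352
Compute S / (V * L) = 0.0038 / 0.0001352 = 28.1065
Compute sqrt(28.1065) = 5.301556
Compute c / (2*pi) = 343 / 6.283185 = 54.590148
f = 54.590148 * 5.301556 = 289.41

289.41 Hz


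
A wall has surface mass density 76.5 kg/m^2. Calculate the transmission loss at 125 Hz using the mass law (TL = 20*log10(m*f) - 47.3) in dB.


Given values:
  m = 76.5 kg/m^2, f = 125 Hz
Formula: TL = 20 * log10(m * f) - 47.3
Compute m * f = 76.5 * 125 = 9562.5
Compute log10(9562.5) = 3.980571
Compute 20 * 3.980571 = 79.6114
TL = 79.6114 - 47.3 = 32.31

32.31 dB


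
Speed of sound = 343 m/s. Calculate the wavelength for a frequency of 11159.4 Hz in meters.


Given values:
  c = 343 m/s, f = 11159.4 Hz
Formula: lambda = c / f
lambda = 343 / 11159.4
lambda = 0.0307

0.0307 m


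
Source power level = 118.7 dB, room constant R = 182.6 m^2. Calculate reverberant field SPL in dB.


Given values:
  Lw = 118.7 dB, R = 182.6 m^2
Formula: SPL = Lw + 10 * log10(4 / R)
Compute 4 / R = 4 / 182.6 = 0.021906
Compute 10 * log10(0.021906) = -16.5944
SPL = 118.7 + (-16.5944) = 102.11

102.11 dB


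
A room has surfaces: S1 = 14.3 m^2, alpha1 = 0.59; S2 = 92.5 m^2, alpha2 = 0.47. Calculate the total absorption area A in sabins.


Given surfaces:
  Surface 1: 14.3 * 0.59 = 8.437
  Surface 2: 92.5 * 0.47 = 43.475
Formula: A = sum(Si * alpha_i)
A = 8.437 + 43.475
A = 51.91

51.91 sabins


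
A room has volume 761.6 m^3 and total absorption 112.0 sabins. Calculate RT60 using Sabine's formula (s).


Given values:
  V = 761.6 m^3
  A = 112.0 sabins
Formula: RT60 = 0.161 * V / A
Numerator: 0.161 * 761.6 = 122.6176
RT60 = 122.6176 / 112.0 = 1.095

1.095 s


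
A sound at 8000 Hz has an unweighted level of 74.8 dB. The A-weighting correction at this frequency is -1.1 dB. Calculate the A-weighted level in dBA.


Given values:
  SPL = 74.8 dB
  A-weighting at 8000 Hz = -1.1 dB
Formula: L_A = SPL + A_weight
L_A = 74.8 + (-1.1)
L_A = 73.7

73.7 dBA


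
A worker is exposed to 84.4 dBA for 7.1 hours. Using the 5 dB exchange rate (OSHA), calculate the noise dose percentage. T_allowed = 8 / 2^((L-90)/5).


Given values:
  L = 84.4 dBA, T = 7.1 hours
Formula: T_allowed = 8 / 2^((L - 90) / 5)
Compute exponent: (84.4 - 90) / 5 = -1.12
Compute 2^(-1.12) = 0.460094
T_allowed = 8 / 0.460094 = 17.387751 hours
Dose = (T / T_allowed) * 100
Dose = (7.1 / 17.387751) * 100 = 40.83

40.83 %


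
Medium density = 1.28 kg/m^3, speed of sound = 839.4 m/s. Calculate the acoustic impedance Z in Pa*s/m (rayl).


Given values:
  rho = 1.28 kg/m^3
  c = 839.4 m/s
Formula: Z = rho * c
Z = 1.28 * 839.4
Z = 1074.43

1074.43 rayl


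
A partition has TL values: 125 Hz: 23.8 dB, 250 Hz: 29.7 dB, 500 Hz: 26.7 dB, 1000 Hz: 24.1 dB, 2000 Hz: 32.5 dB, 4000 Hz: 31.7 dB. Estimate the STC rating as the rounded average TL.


Given TL values at each frequency:
  125 Hz: 23.8 dB
  250 Hz: 29.7 dB
  500 Hz: 26.7 dB
  1000 Hz: 24.1 dB
  2000 Hz: 32.5 dB
  4000 Hz: 31.7 dB
Formula: STC ~ round(average of TL values)
Sum = 23.8 + 29.7 + 26.7 + 24.1 + 32.5 + 31.7 = 168.5
Average = 168.5 / 6 = 28.08
Rounded: 28

28


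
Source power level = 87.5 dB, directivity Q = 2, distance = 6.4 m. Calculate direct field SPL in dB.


Given values:
  Lw = 87.5 dB, Q = 2, r = 6.4 m
Formula: SPL = Lw + 10 * log10(Q / (4 * pi * r^2))
Compute 4 * pi * r^2 = 4 * pi * 6.4^2 = 514.7185
Compute Q / denom = 2 / 514.7185 = 0.00388562
Compute 10 * log10(0.00388562) = -24.1054
SPL = 87.5 + (-24.1054) = 63.39

63.39 dB


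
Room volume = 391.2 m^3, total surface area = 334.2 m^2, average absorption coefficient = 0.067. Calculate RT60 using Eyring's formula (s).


Given values:
  V = 391.2 m^3, S = 334.2 m^2, alpha = 0.067
Formula: RT60 = 0.161 * V / (-S * ln(1 - alpha))
Compute ln(1 - 0.067) = ln(0.933) = -0.06935
Denominator: -334.2 * -0.06935 = 23.1768
Numerator: 0.161 * 391.2 = 62.9832
RT60 = 62.9832 / 23.1768 = 2.718

2.718 s


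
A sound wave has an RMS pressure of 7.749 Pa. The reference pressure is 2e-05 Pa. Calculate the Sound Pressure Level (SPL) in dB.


Given values:
  p = 7.749 Pa
  p_ref = 2e-05 Pa
Formula: SPL = 20 * log10(p / p_ref)
Compute ratio: p / p_ref = 7.749 / 2e-05 = 387450
Compute log10: log10(387450) = 5.588216
Multiply: SPL = 20 * 5.588216 = 111.76

111.76 dB


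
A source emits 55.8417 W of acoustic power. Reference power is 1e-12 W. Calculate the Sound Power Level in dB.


Given values:
  W = 55.8417 W
  W_ref = 1e-12 W
Formula: SWL = 10 * log10(W / W_ref)
Compute ratio: W / W_ref = 55841700000000
Compute log10: log10(55841700000000) = 13.746959
Multiply: SWL = 10 * 13.746959 = 137.47

137.47 dB


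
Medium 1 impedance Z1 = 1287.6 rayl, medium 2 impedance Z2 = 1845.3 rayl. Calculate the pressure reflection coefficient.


Given values:
  Z1 = 1287.6 rayl, Z2 = 1845.3 rayl
Formula: R = (Z2 - Z1) / (Z2 + Z1)
Numerator: Z2 - Z1 = 1845.3 - 1287.6 = 557.7
Denominator: Z2 + Z1 = 1845.3 + 1287.6 = 3132.9
R = 557.7 / 3132.9 = 0.178

0.178


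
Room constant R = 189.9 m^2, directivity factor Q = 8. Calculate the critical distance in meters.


Given values:
  R = 189.9 m^2, Q = 8
Formula: d_c = 0.141 * sqrt(Q * R)
Compute Q * R = 8 * 189.9 = 1519.2
Compute sqrt(1519.2) = 38.9769
d_c = 0.141 * 38.9769 = 5.496

5.496 m


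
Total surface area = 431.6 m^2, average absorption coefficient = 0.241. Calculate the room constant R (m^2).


Given values:
  S = 431.6 m^2, alpha = 0.241
Formula: R = S * alpha / (1 - alpha)
Numerator: 431.6 * 0.241 = 104.0156
Denominator: 1 - 0.241 = 0.759
R = 104.0156 / 0.759 = 137.04

137.04 m^2


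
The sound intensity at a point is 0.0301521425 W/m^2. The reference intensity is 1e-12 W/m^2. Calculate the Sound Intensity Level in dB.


Given values:
  I = 0.0301521425 W/m^2
  I_ref = 1e-12 W/m^2
Formula: SIL = 10 * log10(I / I_ref)
Compute ratio: I / I_ref = 30152142500
Compute log10: log10(30152142500) = 10.479318
Multiply: SIL = 10 * 10.479318 = 104.79

104.79 dB


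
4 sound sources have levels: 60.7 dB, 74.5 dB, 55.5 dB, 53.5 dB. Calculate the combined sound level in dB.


Formula: L_total = 10 * log10( sum(10^(Li/10)) )
  Source 1: 10^(60.7/10) = 1174897.5549
  Source 2: 10^(74.5/10) = 28183829.3126
  Source 3: 10^(55.5/10) = 354813.3892
  Source 4: 10^(53.5/10) = 223872.1139
Sum of linear values = 29937412.3706
L_total = 10 * log10(29937412.3706) = 74.76

74.76 dB


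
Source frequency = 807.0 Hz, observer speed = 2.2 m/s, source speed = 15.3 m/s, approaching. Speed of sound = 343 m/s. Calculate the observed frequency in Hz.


Given values:
  f_s = 807.0 Hz, v_o = 2.2 m/s, v_s = 15.3 m/s
  Direction: approaching
Formula: f_o = f_s * (c + v_o) / (c - v_s)
Numerator: c + v_o = 343 + 2.2 = 345.2
Denominator: c - v_s = 343 - 15.3 = 327.7
f_o = 807.0 * 345.2 / 327.7 = 850.1

850.1 Hz


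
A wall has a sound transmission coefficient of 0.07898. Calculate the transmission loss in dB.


Given values:
  tau = 0.07898
Formula: TL = 10 * log10(1 / tau)
Compute 1 / tau = 1 / 0.07898 = 12.6614
Compute log10(12.6614) = 1.102482
TL = 10 * 1.102482 = 11.02

11.02 dB


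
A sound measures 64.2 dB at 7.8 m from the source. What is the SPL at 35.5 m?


Given values:
  SPL1 = 64.2 dB, r1 = 7.8 m, r2 = 35.5 m
Formula: SPL2 = SPL1 - 20 * log10(r2 / r1)
Compute ratio: r2 / r1 = 35.5 / 7.8 = 4.5513
Compute log10: log10(4.5513) = 0.658135
Compute drop: 20 * 0.658135 = 13.1627
SPL2 = 64.2 - 13.1627 = 51.04

51.04 dB


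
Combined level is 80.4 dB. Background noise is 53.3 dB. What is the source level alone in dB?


Given values:
  L_total = 80.4 dB, L_bg = 53.3 dB
Formula: L_source = 10 * log10(10^(L_total/10) - 10^(L_bg/10))
Convert to linear:
  10^(80.4/10) = 109647819.6143
  10^(53.3/10) = 213796.209
Difference: 109647819.6143 - 213796.209 = 109434023.4053
L_source = 10 * log10(109434023.4053) = 80.39

80.39 dB


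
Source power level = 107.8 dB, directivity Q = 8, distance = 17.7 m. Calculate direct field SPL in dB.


Given values:
  Lw = 107.8 dB, Q = 8, r = 17.7 m
Formula: SPL = Lw + 10 * log10(Q / (4 * pi * r^2))
Compute 4 * pi * r^2 = 4 * pi * 17.7^2 = 3936.9182
Compute Q / denom = 8 / 3936.9182 = 0.00203205
Compute 10 * log10(0.00203205) = -26.9207
SPL = 107.8 + (-26.9207) = 80.88

80.88 dB


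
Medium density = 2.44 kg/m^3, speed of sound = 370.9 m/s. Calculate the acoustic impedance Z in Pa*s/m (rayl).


Given values:
  rho = 2.44 kg/m^3
  c = 370.9 m/s
Formula: Z = rho * c
Z = 2.44 * 370.9
Z = 905.0

905.0 rayl


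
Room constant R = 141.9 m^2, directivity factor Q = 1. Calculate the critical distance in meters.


Given values:
  R = 141.9 m^2, Q = 1
Formula: d_c = 0.141 * sqrt(Q * R)
Compute Q * R = 1 * 141.9 = 141.9
Compute sqrt(141.9) = 11.9122
d_c = 0.141 * 11.9122 = 1.68

1.68 m


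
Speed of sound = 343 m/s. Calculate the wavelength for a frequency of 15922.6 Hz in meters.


Given values:
  c = 343 m/s, f = 15922.6 Hz
Formula: lambda = c / f
lambda = 343 / 15922.6
lambda = 0.0215

0.0215 m


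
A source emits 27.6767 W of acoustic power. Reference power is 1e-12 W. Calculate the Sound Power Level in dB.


Given values:
  W = 27.6767 W
  W_ref = 1e-12 W
Formula: SWL = 10 * log10(W / W_ref)
Compute ratio: W / W_ref = 27676700000000
Compute log10: log10(27676700000000) = 13.442114
Multiply: SWL = 10 * 13.442114 = 134.42

134.42 dB


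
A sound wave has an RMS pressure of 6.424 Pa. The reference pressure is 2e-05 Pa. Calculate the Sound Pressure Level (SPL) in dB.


Given values:
  p = 6.424 Pa
  p_ref = 2e-05 Pa
Formula: SPL = 20 * log10(p / p_ref)
Compute ratio: p / p_ref = 6.424 / 2e-05 = 321200
Compute log10: log10(321200) = 5.506776
Multiply: SPL = 20 * 5.506776 = 110.14

110.14 dB


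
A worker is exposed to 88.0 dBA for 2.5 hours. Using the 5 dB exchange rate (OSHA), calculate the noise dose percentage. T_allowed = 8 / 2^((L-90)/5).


Given values:
  L = 88.0 dBA, T = 2.5 hours
Formula: T_allowed = 8 / 2^((L - 90) / 5)
Compute exponent: (88.0 - 90) / 5 = -0.4
Compute 2^(-0.4) = 0.757858
T_allowed = 8 / 0.757858 = 10.556067 hours
Dose = (T / T_allowed) * 100
Dose = (2.5 / 10.556067) * 100 = 23.68

23.68 %


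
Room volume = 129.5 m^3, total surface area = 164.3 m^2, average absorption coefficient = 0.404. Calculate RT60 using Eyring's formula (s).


Given values:
  V = 129.5 m^3, S = 164.3 m^2, alpha = 0.404
Formula: RT60 = 0.161 * V / (-S * ln(1 - alpha))
Compute ln(1 - 0.404) = ln(0.596) = -0.517515
Denominator: -164.3 * -0.517515 = 85.0277
Numerator: 0.161 * 129.5 = 20.8495
RT60 = 20.8495 / 85.0277 = 0.245

0.245 s


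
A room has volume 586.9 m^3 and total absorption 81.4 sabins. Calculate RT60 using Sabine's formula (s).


Given values:
  V = 586.9 m^3
  A = 81.4 sabins
Formula: RT60 = 0.161 * V / A
Numerator: 0.161 * 586.9 = 94.4909
RT60 = 94.4909 / 81.4 = 1.161

1.161 s


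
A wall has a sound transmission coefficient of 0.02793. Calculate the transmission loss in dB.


Given values:
  tau = 0.02793
Formula: TL = 10 * log10(1 / tau)
Compute 1 / tau = 1 / 0.02793 = 35.8038
Compute log10(35.8038) = 1.553929
TL = 10 * 1.553929 = 15.54

15.54 dB


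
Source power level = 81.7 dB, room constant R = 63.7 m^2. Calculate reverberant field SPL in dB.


Given values:
  Lw = 81.7 dB, R = 63.7 m^2
Formula: SPL = Lw + 10 * log10(4 / R)
Compute 4 / R = 4 / 63.7 = 0.062794
Compute 10 * log10(0.062794) = -12.0208
SPL = 81.7 + (-12.0208) = 69.68

69.68 dB


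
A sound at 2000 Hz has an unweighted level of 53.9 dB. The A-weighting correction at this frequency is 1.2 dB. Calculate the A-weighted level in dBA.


Given values:
  SPL = 53.9 dB
  A-weighting at 2000 Hz = 1.2 dB
Formula: L_A = SPL + A_weight
L_A = 53.9 + (1.2)
L_A = 55.1

55.1 dBA


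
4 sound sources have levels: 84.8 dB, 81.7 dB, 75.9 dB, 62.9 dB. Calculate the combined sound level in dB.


Formula: L_total = 10 * log10( sum(10^(Li/10)) )
  Source 1: 10^(84.8/10) = 301995172.0402
  Source 2: 10^(81.7/10) = 147910838.8168
  Source 3: 10^(75.9/10) = 38904514.4994
  Source 4: 10^(62.9/10) = 1949844.5998
Sum of linear values = 490760369.9562
L_total = 10 * log10(490760369.9562) = 86.91

86.91 dB


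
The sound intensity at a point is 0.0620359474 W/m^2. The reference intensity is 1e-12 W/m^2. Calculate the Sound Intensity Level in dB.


Given values:
  I = 0.0620359474 W/m^2
  I_ref = 1e-12 W/m^2
Formula: SIL = 10 * log10(I / I_ref)
Compute ratio: I / I_ref = 62035947400
Compute log10: log10(62035947400) = 10.792643
Multiply: SIL = 10 * 10.792643 = 107.93

107.93 dB


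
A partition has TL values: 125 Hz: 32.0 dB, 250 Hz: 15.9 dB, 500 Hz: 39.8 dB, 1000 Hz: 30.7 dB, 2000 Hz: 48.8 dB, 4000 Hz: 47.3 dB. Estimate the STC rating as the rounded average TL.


Given TL values at each frequency:
  125 Hz: 32.0 dB
  250 Hz: 15.9 dB
  500 Hz: 39.8 dB
  1000 Hz: 30.7 dB
  2000 Hz: 48.8 dB
  4000 Hz: 47.3 dB
Formula: STC ~ round(average of TL values)
Sum = 32.0 + 15.9 + 39.8 + 30.7 + 48.8 + 47.3 = 214.5
Average = 214.5 / 6 = 35.75
Rounded: 36

36


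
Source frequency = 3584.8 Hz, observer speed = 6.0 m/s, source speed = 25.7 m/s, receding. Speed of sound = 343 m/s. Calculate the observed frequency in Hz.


Given values:
  f_s = 3584.8 Hz, v_o = 6.0 m/s, v_s = 25.7 m/s
  Direction: receding
Formula: f_o = f_s * (c - v_o) / (c + v_s)
Numerator: c - v_o = 343 - 6.0 = 337.0
Denominator: c + v_s = 343 + 25.7 = 368.7
f_o = 3584.8 * 337.0 / 368.7 = 3276.59

3276.59 Hz


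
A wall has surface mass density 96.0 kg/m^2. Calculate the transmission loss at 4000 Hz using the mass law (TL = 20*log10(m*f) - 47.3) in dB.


Given values:
  m = 96.0 kg/m^2, f = 4000 Hz
Formula: TL = 20 * log10(m * f) - 47.3
Compute m * f = 96.0 * 4000 = 384000.0
Compute log10(384000.0) = 5.584331
Compute 20 * 5.584331 = 111.6866
TL = 111.6866 - 47.3 = 64.39

64.39 dB


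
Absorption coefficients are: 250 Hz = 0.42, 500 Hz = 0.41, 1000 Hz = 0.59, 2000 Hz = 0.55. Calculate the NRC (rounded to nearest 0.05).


Given values:
  a_250 = 0.42, a_500 = 0.41
  a_1000 = 0.59, a_2000 = 0.55
Formula: NRC = (a250 + a500 + a1000 + a2000) / 4
Sum = 0.42 + 0.41 + 0.59 + 0.55 = 1.97
NRC = 1.97 / 4 = 0.4925
Rounded to nearest 0.05: 0.5

0.5


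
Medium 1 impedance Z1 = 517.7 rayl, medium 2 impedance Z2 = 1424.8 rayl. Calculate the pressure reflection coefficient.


Given values:
  Z1 = 517.7 rayl, Z2 = 1424.8 rayl
Formula: R = (Z2 - Z1) / (Z2 + Z1)
Numerator: Z2 - Z1 = 1424.8 - 517.7 = 907.1
Denominator: Z2 + Z1 = 1424.8 + 517.7 = 1942.5
R = 907.1 / 1942.5 = 0.467

0.467


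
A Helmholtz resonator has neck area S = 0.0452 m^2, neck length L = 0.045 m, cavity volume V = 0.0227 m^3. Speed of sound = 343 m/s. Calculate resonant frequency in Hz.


Given values:
  S = 0.0452 m^2, L = 0.045 m, V = 0.0227 m^3, c = 343 m/s
Formula: f = (c / (2*pi)) * sqrt(S / (V * L))
Compute V * L = 0.0227 * 0.045 = 0.0010215
Compute S / (V * L) = 0.0452 / 0.0010215 = 44.2487
Compute sqrt(44.2487) = 6.65197
Compute c / (2*pi) = 343 / 6.283185 = 54.590148
f = 54.590148 * 6.65197 = 363.13

363.13 Hz


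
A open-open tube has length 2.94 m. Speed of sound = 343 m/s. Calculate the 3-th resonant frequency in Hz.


Given values:
  Tube type: open-open, L = 2.94 m, c = 343 m/s, n = 3
Formula: f_n = n * c / (2 * L)
Compute 2 * L = 2 * 2.94 = 5.88
f = 3 * 343 / 5.88
f = 175.0

175.0 Hz


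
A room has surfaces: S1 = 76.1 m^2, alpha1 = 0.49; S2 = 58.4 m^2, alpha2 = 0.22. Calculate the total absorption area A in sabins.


Given surfaces:
  Surface 1: 76.1 * 0.49 = 37.289
  Surface 2: 58.4 * 0.22 = 12.848
Formula: A = sum(Si * alpha_i)
A = 37.289 + 12.848
A = 50.14

50.14 sabins


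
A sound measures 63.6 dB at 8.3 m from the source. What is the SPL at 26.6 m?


Given values:
  SPL1 = 63.6 dB, r1 = 8.3 m, r2 = 26.6 m
Formula: SPL2 = SPL1 - 20 * log10(r2 / r1)
Compute ratio: r2 / r1 = 26.6 / 8.3 = 3.2048
Compute log10: log10(3.2048) = 0.505801
Compute drop: 20 * 0.505801 = 10.116
SPL2 = 63.6 - 10.116 = 53.48

53.48 dB


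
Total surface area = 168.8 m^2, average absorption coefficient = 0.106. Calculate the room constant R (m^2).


Given values:
  S = 168.8 m^2, alpha = 0.106
Formula: R = S * alpha / (1 - alpha)
Numerator: 168.8 * 0.106 = 17.8928
Denominator: 1 - 0.106 = 0.894
R = 17.8928 / 0.894 = 20.01

20.01 m^2


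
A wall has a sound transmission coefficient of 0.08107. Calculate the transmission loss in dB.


Given values:
  tau = 0.08107
Formula: TL = 10 * log10(1 / tau)
Compute 1 / tau = 1 / 0.08107 = 12.335
Compute log10(12.335) = 1.091139
TL = 10 * 1.091139 = 10.91

10.91 dB


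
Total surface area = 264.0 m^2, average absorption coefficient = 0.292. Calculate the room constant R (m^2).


Given values:
  S = 264.0 m^2, alpha = 0.292
Formula: R = S * alpha / (1 - alpha)
Numerator: 264.0 * 0.292 = 77.088
Denominator: 1 - 0.292 = 0.708
R = 77.088 / 0.708 = 108.88

108.88 m^2


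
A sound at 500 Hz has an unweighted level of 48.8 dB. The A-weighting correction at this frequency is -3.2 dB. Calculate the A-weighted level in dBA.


Given values:
  SPL = 48.8 dB
  A-weighting at 500 Hz = -3.2 dB
Formula: L_A = SPL + A_weight
L_A = 48.8 + (-3.2)
L_A = 45.6

45.6 dBA


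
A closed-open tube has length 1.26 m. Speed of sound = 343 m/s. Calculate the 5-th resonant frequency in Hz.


Given values:
  Tube type: closed-open, L = 1.26 m, c = 343 m/s, n = 5
Formula: f_n = (2n - 1) * c / (4 * L)
Compute 2n - 1 = 2*5 - 1 = 9
Compute 4 * L = 4 * 1.26 = 5.04
f = 9 * 343 / 5.04
f = 612.5

612.5 Hz


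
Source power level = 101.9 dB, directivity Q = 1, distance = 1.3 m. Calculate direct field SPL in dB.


Given values:
  Lw = 101.9 dB, Q = 1, r = 1.3 m
Formula: SPL = Lw + 10 * log10(Q / (4 * pi * r^2))
Compute 4 * pi * r^2 = 4 * pi * 1.3^2 = 21.2372
Compute Q / denom = 1 / 21.2372 = 0.04708719
Compute 10 * log10(0.04708719) = -13.271
SPL = 101.9 + (-13.271) = 88.63

88.63 dB


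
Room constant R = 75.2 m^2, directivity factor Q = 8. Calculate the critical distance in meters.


Given values:
  R = 75.2 m^2, Q = 8
Formula: d_c = 0.141 * sqrt(Q * R)
Compute Q * R = 8 * 75.2 = 601.6
Compute sqrt(601.6) = 24.5275
d_c = 0.141 * 24.5275 = 3.458

3.458 m


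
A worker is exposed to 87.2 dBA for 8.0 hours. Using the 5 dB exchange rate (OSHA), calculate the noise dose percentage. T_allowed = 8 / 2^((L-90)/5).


Given values:
  L = 87.2 dBA, T = 8.0 hours
Formula: T_allowed = 8 / 2^((L - 90) / 5)
Compute exponent: (87.2 - 90) / 5 = -0.56
Compute 2^(-0.56) = 0.678302
T_allowed = 8 / 0.678302 = 11.794157 hours
Dose = (T / T_allowed) * 100
Dose = (8.0 / 11.794157) * 100 = 67.83

67.83 %


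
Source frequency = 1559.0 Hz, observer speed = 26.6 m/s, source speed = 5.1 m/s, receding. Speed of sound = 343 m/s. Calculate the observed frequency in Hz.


Given values:
  f_s = 1559.0 Hz, v_o = 26.6 m/s, v_s = 5.1 m/s
  Direction: receding
Formula: f_o = f_s * (c - v_o) / (c + v_s)
Numerator: c - v_o = 343 - 26.6 = 316.4
Denominator: c + v_s = 343 + 5.1 = 348.1
f_o = 1559.0 * 316.4 / 348.1 = 1417.03

1417.03 Hz


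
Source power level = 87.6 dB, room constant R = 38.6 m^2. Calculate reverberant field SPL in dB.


Given values:
  Lw = 87.6 dB, R = 38.6 m^2
Formula: SPL = Lw + 10 * log10(4 / R)
Compute 4 / R = 4 / 38.6 = 0.103627
Compute 10 * log10(0.103627) = -9.8453
SPL = 87.6 + (-9.8453) = 77.75

77.75 dB


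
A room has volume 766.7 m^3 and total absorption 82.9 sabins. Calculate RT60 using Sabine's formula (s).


Given values:
  V = 766.7 m^3
  A = 82.9 sabins
Formula: RT60 = 0.161 * V / A
Numerator: 0.161 * 766.7 = 123.4387
RT60 = 123.4387 / 82.9 = 1.489

1.489 s


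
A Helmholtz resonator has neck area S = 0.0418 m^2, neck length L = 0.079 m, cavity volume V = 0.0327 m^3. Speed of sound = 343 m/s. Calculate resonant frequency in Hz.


Given values:
  S = 0.0418 m^2, L = 0.079 m, V = 0.0327 m^3, c = 343 m/s
Formula: f = (c / (2*pi)) * sqrt(S / (V * L))
Compute V * L = 0.0327 * 0.079 = 0.0025833
Compute S / (V * L) = 0.0418 / 0.0025833 = 16.1809
Compute sqrt(16.1809) = 4.022549
Compute c / (2*pi) = 343 / 6.283185 = 54.590148
f = 54.590148 * 4.022549 = 219.59

219.59 Hz


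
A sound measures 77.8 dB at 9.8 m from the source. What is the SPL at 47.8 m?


Given values:
  SPL1 = 77.8 dB, r1 = 9.8 m, r2 = 47.8 m
Formula: SPL2 = SPL1 - 20 * log10(r2 / r1)
Compute ratio: r2 / r1 = 47.8 / 9.8 = 4.8776
Compute log10: log10(4.8776) = 0.688206
Compute drop: 20 * 0.688206 = 13.7641
SPL2 = 77.8 - 13.7641 = 64.04

64.04 dB


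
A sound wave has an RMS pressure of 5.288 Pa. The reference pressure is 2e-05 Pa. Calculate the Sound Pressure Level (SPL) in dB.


Given values:
  p = 5.288 Pa
  p_ref = 2e-05 Pa
Formula: SPL = 20 * log10(p / p_ref)
Compute ratio: p / p_ref = 5.288 / 2e-05 = 264400
Compute log10: log10(264400) = 5.422261
Multiply: SPL = 20 * 5.422261 = 108.45

108.45 dB


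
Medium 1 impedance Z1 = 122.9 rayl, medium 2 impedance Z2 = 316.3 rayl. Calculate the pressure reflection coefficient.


Given values:
  Z1 = 122.9 rayl, Z2 = 316.3 rayl
Formula: R = (Z2 - Z1) / (Z2 + Z1)
Numerator: Z2 - Z1 = 316.3 - 122.9 = 193.4
Denominator: Z2 + Z1 = 316.3 + 122.9 = 439.2
R = 193.4 / 439.2 = 0.4403

0.4403


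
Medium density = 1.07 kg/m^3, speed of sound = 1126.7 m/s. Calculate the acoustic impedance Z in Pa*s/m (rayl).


Given values:
  rho = 1.07 kg/m^3
  c = 1126.7 m/s
Formula: Z = rho * c
Z = 1.07 * 1126.7
Z = 1205.57

1205.57 rayl


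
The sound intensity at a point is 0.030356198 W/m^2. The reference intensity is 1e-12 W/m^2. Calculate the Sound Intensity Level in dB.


Given values:
  I = 0.030356198 W/m^2
  I_ref = 1e-12 W/m^2
Formula: SIL = 10 * log10(I / I_ref)
Compute ratio: I / I_ref = 30356198000
Compute log10: log10(30356198000) = 10.482247
Multiply: SIL = 10 * 10.482247 = 104.82

104.82 dB


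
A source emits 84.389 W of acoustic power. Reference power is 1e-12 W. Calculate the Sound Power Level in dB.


Given values:
  W = 84.389 W
  W_ref = 1e-12 W
Formula: SWL = 10 * log10(W / W_ref)
Compute ratio: W / W_ref = 84389000000000
Compute log10: log10(84389000000000) = 13.926286
Multiply: SWL = 10 * 13.926286 = 139.26

139.26 dB


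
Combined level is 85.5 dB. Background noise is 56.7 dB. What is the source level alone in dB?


Given values:
  L_total = 85.5 dB, L_bg = 56.7 dB
Formula: L_source = 10 * log10(10^(L_total/10) - 10^(L_bg/10))
Convert to linear:
  10^(85.5/10) = 354813389.2336
  10^(56.7/10) = 467735.1413
Difference: 354813389.2336 - 467735.1413 = 354345654.0923
L_source = 10 * log10(354345654.0923) = 85.49

85.49 dB


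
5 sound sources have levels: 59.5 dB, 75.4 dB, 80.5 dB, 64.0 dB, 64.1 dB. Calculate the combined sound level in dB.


Formula: L_total = 10 * log10( sum(10^(Li/10)) )
  Source 1: 10^(59.5/10) = 891250.9381
  Source 2: 10^(75.4/10) = 34673685.0453
  Source 3: 10^(80.5/10) = 112201845.4302
  Source 4: 10^(64.0/10) = 2511886.4315
  Source 5: 10^(64.1/10) = 2570395.7828
Sum of linear values = 152849063.6279
L_total = 10 * log10(152849063.6279) = 81.84

81.84 dB


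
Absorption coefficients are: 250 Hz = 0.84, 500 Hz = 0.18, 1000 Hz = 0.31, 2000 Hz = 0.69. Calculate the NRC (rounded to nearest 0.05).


Given values:
  a_250 = 0.84, a_500 = 0.18
  a_1000 = 0.31, a_2000 = 0.69
Formula: NRC = (a250 + a500 + a1000 + a2000) / 4
Sum = 0.84 + 0.18 + 0.31 + 0.69 = 2.02
NRC = 2.02 / 4 = 0.505
Rounded to nearest 0.05: 0.5

0.5


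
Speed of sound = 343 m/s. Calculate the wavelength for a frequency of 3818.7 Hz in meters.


Given values:
  c = 343 m/s, f = 3818.7 Hz
Formula: lambda = c / f
lambda = 343 / 3818.7
lambda = 0.0898

0.0898 m


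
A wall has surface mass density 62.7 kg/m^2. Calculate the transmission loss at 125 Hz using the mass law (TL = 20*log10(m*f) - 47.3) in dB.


Given values:
  m = 62.7 kg/m^2, f = 125 Hz
Formula: TL = 20 * log10(m * f) - 47.3
Compute m * f = 62.7 * 125 = 7837.5
Compute log10(7837.5) = 3.894178
Compute 20 * 3.894178 = 77.8836
TL = 77.8836 - 47.3 = 30.58

30.58 dB


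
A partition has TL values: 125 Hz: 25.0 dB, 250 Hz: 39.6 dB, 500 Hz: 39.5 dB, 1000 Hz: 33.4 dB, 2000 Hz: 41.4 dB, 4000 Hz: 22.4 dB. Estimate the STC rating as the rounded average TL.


Given TL values at each frequency:
  125 Hz: 25.0 dB
  250 Hz: 39.6 dB
  500 Hz: 39.5 dB
  1000 Hz: 33.4 dB
  2000 Hz: 41.4 dB
  4000 Hz: 22.4 dB
Formula: STC ~ round(average of TL values)
Sum = 25.0 + 39.6 + 39.5 + 33.4 + 41.4 + 22.4 = 201.3
Average = 201.3 / 6 = 33.55
Rounded: 34

34


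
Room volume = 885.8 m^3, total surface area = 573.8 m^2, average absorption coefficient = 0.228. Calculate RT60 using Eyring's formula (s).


Given values:
  V = 885.8 m^3, S = 573.8 m^2, alpha = 0.228
Formula: RT60 = 0.161 * V / (-S * ln(1 - alpha))
Compute ln(1 - 0.228) = ln(0.772) = -0.258771
Denominator: -573.8 * -0.258771 = 148.4828
Numerator: 0.161 * 885.8 = 142.6138
RT60 = 142.6138 / 148.4828 = 0.96

0.96 s


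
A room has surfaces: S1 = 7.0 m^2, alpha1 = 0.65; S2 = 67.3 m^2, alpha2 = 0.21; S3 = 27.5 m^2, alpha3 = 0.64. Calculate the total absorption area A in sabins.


Given surfaces:
  Surface 1: 7.0 * 0.65 = 4.55
  Surface 2: 67.3 * 0.21 = 14.133
  Surface 3: 27.5 * 0.64 = 17.6
Formula: A = sum(Si * alpha_i)
A = 4.55 + 14.133 + 17.6
A = 36.28

36.28 sabins


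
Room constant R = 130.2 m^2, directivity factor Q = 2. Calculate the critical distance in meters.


Given values:
  R = 130.2 m^2, Q = 2
Formula: d_c = 0.141 * sqrt(Q * R)
Compute Q * R = 2 * 130.2 = 260.4
Compute sqrt(260.4) = 16.1369
d_c = 0.141 * 16.1369 = 2.275

2.275 m


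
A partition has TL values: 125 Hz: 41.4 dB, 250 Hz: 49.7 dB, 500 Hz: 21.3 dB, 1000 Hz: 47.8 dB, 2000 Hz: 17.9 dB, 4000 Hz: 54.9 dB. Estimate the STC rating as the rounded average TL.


Given TL values at each frequency:
  125 Hz: 41.4 dB
  250 Hz: 49.7 dB
  500 Hz: 21.3 dB
  1000 Hz: 47.8 dB
  2000 Hz: 17.9 dB
  4000 Hz: 54.9 dB
Formula: STC ~ round(average of TL values)
Sum = 41.4 + 49.7 + 21.3 + 47.8 + 17.9 + 54.9 = 233.0
Average = 233.0 / 6 = 38.83
Rounded: 39

39


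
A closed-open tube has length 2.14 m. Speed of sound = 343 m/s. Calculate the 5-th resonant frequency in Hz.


Given values:
  Tube type: closed-open, L = 2.14 m, c = 343 m/s, n = 5
Formula: f_n = (2n - 1) * c / (4 * L)
Compute 2n - 1 = 2*5 - 1 = 9
Compute 4 * L = 4 * 2.14 = 8.56
f = 9 * 343 / 8.56
f = 360.63

360.63 Hz


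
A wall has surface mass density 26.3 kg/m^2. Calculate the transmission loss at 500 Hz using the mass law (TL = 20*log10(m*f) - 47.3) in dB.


Given values:
  m = 26.3 kg/m^2, f = 500 Hz
Formula: TL = 20 * log10(m * f) - 47.3
Compute m * f = 26.3 * 500 = 13150.0
Compute log10(13150.0) = 4.118926
Compute 20 * 4.118926 = 82.3785
TL = 82.3785 - 47.3 = 35.08

35.08 dB


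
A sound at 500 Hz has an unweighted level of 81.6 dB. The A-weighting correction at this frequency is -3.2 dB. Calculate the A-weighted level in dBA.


Given values:
  SPL = 81.6 dB
  A-weighting at 500 Hz = -3.2 dB
Formula: L_A = SPL + A_weight
L_A = 81.6 + (-3.2)
L_A = 78.4

78.4 dBA
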